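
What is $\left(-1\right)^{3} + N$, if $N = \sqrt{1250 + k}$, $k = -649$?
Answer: $-1 + \sqrt{601} \approx 23.515$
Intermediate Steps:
$N = \sqrt{601}$ ($N = \sqrt{1250 - 649} = \sqrt{601} \approx 24.515$)
$\left(-1\right)^{3} + N = \left(-1\right)^{3} + \sqrt{601} = -1 + \sqrt{601}$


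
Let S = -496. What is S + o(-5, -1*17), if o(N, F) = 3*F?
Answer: -547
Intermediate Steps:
S + o(-5, -1*17) = -496 + 3*(-1*17) = -496 + 3*(-17) = -496 - 51 = -547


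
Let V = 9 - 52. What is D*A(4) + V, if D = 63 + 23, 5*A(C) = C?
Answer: 129/5 ≈ 25.800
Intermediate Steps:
A(C) = C/5
D = 86
V = -43
D*A(4) + V = 86*((⅕)*4) - 43 = 86*(⅘) - 43 = 344/5 - 43 = 129/5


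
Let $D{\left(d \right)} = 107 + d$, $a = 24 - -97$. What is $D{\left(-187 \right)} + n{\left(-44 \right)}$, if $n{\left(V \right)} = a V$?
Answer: $-5404$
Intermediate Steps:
$a = 121$ ($a = 24 + 97 = 121$)
$n{\left(V \right)} = 121 V$
$D{\left(-187 \right)} + n{\left(-44 \right)} = \left(107 - 187\right) + 121 \left(-44\right) = -80 - 5324 = -5404$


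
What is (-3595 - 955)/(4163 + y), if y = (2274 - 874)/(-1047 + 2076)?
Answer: -668850/612161 ≈ -1.0926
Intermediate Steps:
y = 200/147 (y = 1400/1029 = 1400*(1/1029) = 200/147 ≈ 1.3605)
(-3595 - 955)/(4163 + y) = (-3595 - 955)/(4163 + 200/147) = -4550/612161/147 = -4550*147/612161 = -668850/612161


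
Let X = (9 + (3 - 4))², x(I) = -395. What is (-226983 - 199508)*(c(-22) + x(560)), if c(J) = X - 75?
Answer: 173155346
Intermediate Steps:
X = 64 (X = (9 - 1)² = 8² = 64)
c(J) = -11 (c(J) = 64 - 75 = -11)
(-226983 - 199508)*(c(-22) + x(560)) = (-226983 - 199508)*(-11 - 395) = -426491*(-406) = 173155346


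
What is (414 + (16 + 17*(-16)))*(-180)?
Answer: -28440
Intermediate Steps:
(414 + (16 + 17*(-16)))*(-180) = (414 + (16 - 272))*(-180) = (414 - 256)*(-180) = 158*(-180) = -28440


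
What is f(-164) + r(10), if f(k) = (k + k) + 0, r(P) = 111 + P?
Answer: -207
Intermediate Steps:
f(k) = 2*k (f(k) = 2*k + 0 = 2*k)
f(-164) + r(10) = 2*(-164) + (111 + 10) = -328 + 121 = -207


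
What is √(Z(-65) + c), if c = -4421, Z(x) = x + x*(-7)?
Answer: I*√4031 ≈ 63.49*I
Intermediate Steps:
Z(x) = -6*x (Z(x) = x - 7*x = -6*x)
√(Z(-65) + c) = √(-6*(-65) - 4421) = √(390 - 4421) = √(-4031) = I*√4031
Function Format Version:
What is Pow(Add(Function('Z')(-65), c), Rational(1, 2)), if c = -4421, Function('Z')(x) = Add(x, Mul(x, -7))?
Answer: Mul(I, Pow(4031, Rational(1, 2))) ≈ Mul(63.490, I)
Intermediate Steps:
Function('Z')(x) = Mul(-6, x) (Function('Z')(x) = Add(x, Mul(-7, x)) = Mul(-6, x))
Pow(Add(Function('Z')(-65), c), Rational(1, 2)) = Pow(Add(Mul(-6, -65), -4421), Rational(1, 2)) = Pow(Add(390, -4421), Rational(1, 2)) = Pow(-4031, Rational(1, 2)) = Mul(I, Pow(4031, Rational(1, 2)))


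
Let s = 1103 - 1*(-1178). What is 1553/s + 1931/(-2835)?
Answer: -1856/6466635 ≈ -0.00028701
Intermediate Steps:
s = 2281 (s = 1103 + 1178 = 2281)
1553/s + 1931/(-2835) = 1553/2281 + 1931/(-2835) = 1553*(1/2281) + 1931*(-1/2835) = 1553/2281 - 1931/2835 = -1856/6466635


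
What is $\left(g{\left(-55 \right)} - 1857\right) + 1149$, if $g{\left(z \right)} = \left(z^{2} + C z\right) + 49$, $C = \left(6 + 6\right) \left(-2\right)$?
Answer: $3686$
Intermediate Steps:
$C = -24$ ($C = 12 \left(-2\right) = -24$)
$g{\left(z \right)} = 49 + z^{2} - 24 z$ ($g{\left(z \right)} = \left(z^{2} - 24 z\right) + 49 = 49 + z^{2} - 24 z$)
$\left(g{\left(-55 \right)} - 1857\right) + 1149 = \left(\left(49 + \left(-55\right)^{2} - -1320\right) - 1857\right) + 1149 = \left(\left(49 + 3025 + 1320\right) - 1857\right) + 1149 = \left(4394 - 1857\right) + 1149 = 2537 + 1149 = 3686$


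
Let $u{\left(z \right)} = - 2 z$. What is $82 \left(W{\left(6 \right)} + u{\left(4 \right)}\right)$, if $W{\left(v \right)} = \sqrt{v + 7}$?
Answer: $-656 + 82 \sqrt{13} \approx -360.34$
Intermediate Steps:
$W{\left(v \right)} = \sqrt{7 + v}$
$82 \left(W{\left(6 \right)} + u{\left(4 \right)}\right) = 82 \left(\sqrt{7 + 6} - 8\right) = 82 \left(\sqrt{13} - 8\right) = 82 \left(-8 + \sqrt{13}\right) = -656 + 82 \sqrt{13}$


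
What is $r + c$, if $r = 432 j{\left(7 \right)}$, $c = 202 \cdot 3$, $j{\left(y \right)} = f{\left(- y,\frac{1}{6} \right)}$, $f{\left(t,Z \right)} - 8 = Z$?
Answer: $4134$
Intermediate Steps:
$f{\left(t,Z \right)} = 8 + Z$
$j{\left(y \right)} = \frac{49}{6}$ ($j{\left(y \right)} = 8 + \frac{1}{6} = \frac{49}{6}$)
$c = 606$
$r = 3528$ ($r = 432 \cdot \frac{49}{6} = 3528$)
$r + c = 3528 + 606 = 4134$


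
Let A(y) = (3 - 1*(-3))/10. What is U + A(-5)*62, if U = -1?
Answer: 181/5 ≈ 36.200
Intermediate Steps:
A(y) = ⅗ (A(y) = (3 + 3)*(⅒) = 6*(⅒) = ⅗)
U + A(-5)*62 = -1 + (⅗)*62 = -1 + 186/5 = 181/5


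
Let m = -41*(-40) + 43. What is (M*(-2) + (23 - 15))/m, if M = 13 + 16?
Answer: -50/1683 ≈ -0.029709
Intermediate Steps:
M = 29
m = 1683 (m = 1640 + 43 = 1683)
(M*(-2) + (23 - 15))/m = (29*(-2) + (23 - 15))/1683 = (-58 + 8)*(1/1683) = -50*1/1683 = -50/1683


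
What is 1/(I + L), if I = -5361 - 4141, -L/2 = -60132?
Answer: 1/110762 ≈ 9.0284e-6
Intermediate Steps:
L = 120264 (L = -2*(-60132) = 120264)
I = -9502
1/(I + L) = 1/(-9502 + 120264) = 1/110762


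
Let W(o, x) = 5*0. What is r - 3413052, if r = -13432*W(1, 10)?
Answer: -3413052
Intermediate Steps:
W(o, x) = 0
r = 0 (r = -13432*0 = 0)
r - 3413052 = 0 - 3413052 = -3413052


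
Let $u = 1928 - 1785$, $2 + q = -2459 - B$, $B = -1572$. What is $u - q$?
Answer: $1032$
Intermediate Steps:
$q = -889$ ($q = -2 - 887 = -889$)
$u = 143$ ($u = 1928 - 1785 = 143$)
$u - q = 143 - -889 = 143 + 889 = 1032$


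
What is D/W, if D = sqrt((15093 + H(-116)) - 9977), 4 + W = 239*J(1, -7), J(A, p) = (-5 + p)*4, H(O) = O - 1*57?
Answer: -sqrt(4943)/11476 ≈ -0.0061264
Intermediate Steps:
H(O) = -57 + O (H(O) = O - 57 = -57 + O)
J(A, p) = -20 + 4*p
W = -11476 (W = -4 + 239*(-20 + 4*(-7)) = -4 + 239*(-20 - 28) = -4 + 239*(-48) = -4 - 11472 = -11476)
D = sqrt(4943) (D = sqrt((15093 + (-57 - 116)) - 9977) = sqrt((15093 - 173) - 9977) = sqrt(14920 - 9977) = sqrt(4943) ≈ 70.307)
D/W = sqrt(4943)/(-11476) = sqrt(4943)*(-1/11476) = -sqrt(4943)/11476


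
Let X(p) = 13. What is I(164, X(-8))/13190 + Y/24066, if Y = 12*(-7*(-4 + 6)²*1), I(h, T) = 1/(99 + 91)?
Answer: -20048227/1435995300 ≈ -0.013961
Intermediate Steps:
I(h, T) = 1/190
Y = -336 (Y = 12*(-7*2²*1) = 12*(-7*4*1) = 12*(-28*1) = 12*(-28) = -336)
I(164, X(-8))/13190 + Y/24066 = (1/190)/13190 - 336/24066 = (1/190)*(1/13190) - 336*1/24066 = 1/2506100 - 8/573 = -20048227/1435995300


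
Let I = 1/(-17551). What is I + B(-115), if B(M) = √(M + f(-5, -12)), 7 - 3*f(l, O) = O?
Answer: -1/17551 + I*√978/3 ≈ -5.6977e-5 + 10.424*I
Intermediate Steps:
f(l, O) = 7/3 - O/3
B(M) = √(19/3 + M) (B(M) = √(M + (7/3 - ⅓*(-12))) = √(M + (7/3 + 4)) = √(M + 19/3) = √(19/3 + M))
I = -1/17551 ≈ -5.6977e-5
I + B(-115) = -1/17551 + √(57 + 9*(-115))/3 = -1/17551 + √(57 - 1035)/3 = -1/17551 + √(-978)/3 = -1/17551 + (I*√978)/3 = -1/17551 + I*√978/3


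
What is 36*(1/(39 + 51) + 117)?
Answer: 21062/5 ≈ 4212.4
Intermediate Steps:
36*(1/(39 + 51) + 117) = 36*(1/90 + 117) = 36*(10531/90) = 21062/5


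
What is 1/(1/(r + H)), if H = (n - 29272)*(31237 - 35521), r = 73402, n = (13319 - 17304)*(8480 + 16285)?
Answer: 422907115750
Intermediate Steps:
n = -98688525 (n = -3985*24765 = -98688525)
H = 422907042348 (H = (-98688525 - 29272)*(31237 - 35521) = -98717797*(-4284) = 422907042348)
1/(1/(r + H)) = 1/(1/(73402 + 422907042348)) = 1/(1/422907115750) = 422907115750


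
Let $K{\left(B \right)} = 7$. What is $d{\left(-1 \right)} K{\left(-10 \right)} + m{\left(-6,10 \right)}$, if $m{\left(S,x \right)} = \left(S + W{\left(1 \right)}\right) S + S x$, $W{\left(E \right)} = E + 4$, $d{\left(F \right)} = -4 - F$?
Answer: $-75$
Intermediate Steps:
$W{\left(E \right)} = 4 + E$
$m{\left(S,x \right)} = S x + S \left(5 + S\right)$ ($m{\left(S,x \right)} = \left(S + \left(4 + 1\right)\right) S + S x = \left(S + 5\right) S + S x = \left(5 + S\right) S + S x = S \left(5 + S\right) + S x = S x + S \left(5 + S\right)$)
$d{\left(-1 \right)} K{\left(-10 \right)} + m{\left(-6,10 \right)} = \left(-4 - -1\right) 7 - 6 \left(5 - 6 + 10\right) = \left(-4 + 1\right) 7 - 54 = \left(-3\right) 7 - 54 = -21 - 54 = -75$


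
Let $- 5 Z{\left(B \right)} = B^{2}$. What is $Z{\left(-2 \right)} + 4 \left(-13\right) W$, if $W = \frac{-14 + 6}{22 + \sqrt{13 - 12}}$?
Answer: $\frac{1988}{115} \approx 17.287$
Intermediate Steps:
$Z{\left(B \right)} = - \frac{B^{2}}{5}$
$W = - \frac{8}{23}$ ($W = - \frac{8}{22 + \sqrt{1}} = - \frac{8}{22 + 1} = - \frac{8}{23} \approx -0.34783$)
$Z{\left(-2 \right)} + 4 \left(-13\right) W = - \frac{\left(-2\right)^{2}}{5} + 4 \left(-13\right) \left(- \frac{8}{23}\right) = \left(- \frac{1}{5}\right) 4 - - \frac{416}{23} = - \frac{4}{5} + \frac{416}{23} = \frac{1988}{115}$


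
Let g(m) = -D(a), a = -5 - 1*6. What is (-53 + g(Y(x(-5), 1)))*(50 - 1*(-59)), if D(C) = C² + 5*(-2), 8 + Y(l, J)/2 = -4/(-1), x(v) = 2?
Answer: -17876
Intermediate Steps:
a = -11 (a = -5 - 6 = -11)
Y(l, J) = -8 (Y(l, J) = -16 + 2*(-4/(-1)) = -16 + 2*(-4*(-1)) = -16 + 2*4 = -16 + 8 = -8)
D(C) = -10 + C² (D(C) = C² - 10 = -10 + C²)
g(m) = -111 (g(m) = -(-10 + (-11)²) = -(-10 + 121) = -1*111 = -111)
(-53 + g(Y(x(-5), 1)))*(50 - 1*(-59)) = (-53 - 111)*(50 - 1*(-59)) = -164*(50 + 59) = -164*109 = -17876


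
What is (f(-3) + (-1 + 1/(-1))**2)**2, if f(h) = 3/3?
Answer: 25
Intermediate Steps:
f(h) = 1 (f(h) = 3*(1/3) = 1)
(f(-3) + (-1 + 1/(-1))**2)**2 = (1 + (-1 + 1/(-1))**2)**2 = (1 + (-1 - 1)**2)**2 = (1 + (-2)**2)**2 = (1 + 4)**2 = 5**2 = 25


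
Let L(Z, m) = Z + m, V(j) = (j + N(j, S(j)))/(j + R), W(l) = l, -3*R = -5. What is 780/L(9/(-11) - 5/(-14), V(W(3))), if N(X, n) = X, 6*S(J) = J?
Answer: 120120/127 ≈ 945.83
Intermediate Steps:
R = 5/3 (R = -1/3*(-5) = 5/3 ≈ 1.6667)
S(J) = J/6
V(j) = 2*j/(5/3 + j) (V(j) = (j + j)/(j + 5/3) = (2*j)/(5/3 + j) = 2*j/(5/3 + j))
780/L(9/(-11) - 5/(-14), V(W(3))) = 780/((9/(-11) - 5/(-14)) + 6*3/(5 + 3*3)) = 780/((9*(-1/11) - 5*(-1/14)) + 6*3/(5 + 9)) = 780/((-9/11 + 5/14) + 6*3/14) = 780/(-71/154 + 6*3*(1/14)) = 780/(-71/154 + 9/7) = 780/(127/154) = 780*(154/127) = 120120/127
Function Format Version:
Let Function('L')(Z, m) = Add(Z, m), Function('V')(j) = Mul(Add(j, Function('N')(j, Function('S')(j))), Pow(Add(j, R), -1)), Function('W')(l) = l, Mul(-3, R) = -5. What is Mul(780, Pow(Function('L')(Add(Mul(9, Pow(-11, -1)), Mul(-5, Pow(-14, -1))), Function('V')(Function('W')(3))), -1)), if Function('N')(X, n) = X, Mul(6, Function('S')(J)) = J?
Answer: Rational(120120, 127) ≈ 945.83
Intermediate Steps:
R = Rational(5, 3) (R = Mul(Rational(-1, 3), -5) = Rational(5, 3) ≈ 1.6667)
Function('S')(J) = Mul(Rational(1, 6), J)
Function('V')(j) = Mul(2, j, Pow(Add(Rational(5, 3), j), -1)) (Function('V')(j) = Mul(Add(j, j), Pow(Add(j, Rational(5, 3)), -1)) = Mul(Mul(2, j), Pow(Add(Rational(5, 3), j), -1)) = Mul(2, j, Pow(Add(Rational(5, 3), j), -1)))
Mul(780, Pow(Function('L')(Add(Mul(9, Pow(-11, -1)), Mul(-5, Pow(-14, -1))), Function('V')(Function('W')(3))), -1)) = Mul(780, Pow(Add(Add(Mul(9, Pow(-11, -1)), Mul(-5, Pow(-14, -1))), Mul(6, 3, Pow(Add(5, Mul(3, 3)), -1))), -1)) = Mul(780, Pow(Add(Add(Mul(9, Rational(-1, 11)), Mul(-5, Rational(-1, 14))), Mul(6, 3, Pow(Add(5, 9), -1))), -1)) = Mul(780, Pow(Add(Add(Rational(-9, 11), Rational(5, 14)), Mul(6, 3, Pow(14, -1))), -1)) = Mul(780, Pow(Add(Rational(-71, 154), Mul(6, 3, Rational(1, 14))), -1)) = Mul(780, Pow(Add(Rational(-71, 154), Rational(9, 7)), -1)) = Mul(780, Pow(Rational(127, 154), -1)) = Mul(780, Rational(154, 127)) = Rational(120120, 127)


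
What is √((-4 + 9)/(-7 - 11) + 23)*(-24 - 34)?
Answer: -29*√818/3 ≈ -276.47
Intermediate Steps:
√((-4 + 9)/(-7 - 11) + 23)*(-24 - 34) = √(5/(-18) + 23)*(-58) = √(5*(-1/18) + 23)*(-58) = √(-5/18 + 23)*(-58) = √(409/18)*(-58) = (√818/6)*(-58) = -29*√818/3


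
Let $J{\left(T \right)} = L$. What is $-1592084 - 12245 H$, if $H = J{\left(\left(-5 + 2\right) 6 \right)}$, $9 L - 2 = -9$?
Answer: $- \frac{14243041}{9} \approx -1.5826 \cdot 10^{6}$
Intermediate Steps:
$L = - \frac{7}{9}$ ($L = \frac{2}{9} + \frac{1}{9} \left(-9\right) = \frac{2}{9} - 1 = - \frac{7}{9} \approx -0.77778$)
$J{\left(T \right)} = - \frac{7}{9}$
$H = - \frac{7}{9} \approx -0.77778$
$-1592084 - 12245 H = -1592084 - 12245 \left(- \frac{7}{9}\right) = -1592084 - - \frac{85715}{9} = -1592084 + \frac{85715}{9} = - \frac{14243041}{9}$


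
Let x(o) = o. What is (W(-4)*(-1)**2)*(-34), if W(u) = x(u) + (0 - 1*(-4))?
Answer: 0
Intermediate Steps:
W(u) = 4 + u (W(u) = u + (0 - 1*(-4)) = u + (0 + 4) = u + 4 = 4 + u)
(W(-4)*(-1)**2)*(-34) = ((4 - 4)*(-1)**2)*(-34) = (0*1)*(-34) = 0*(-34) = 0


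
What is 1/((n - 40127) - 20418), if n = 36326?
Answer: -1/24219 ≈ -4.1290e-5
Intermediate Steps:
1/((n - 40127) - 20418) = 1/((36326 - 40127) - 20418) = 1/(-3801 - 20418) = 1/(-24219) = -1/24219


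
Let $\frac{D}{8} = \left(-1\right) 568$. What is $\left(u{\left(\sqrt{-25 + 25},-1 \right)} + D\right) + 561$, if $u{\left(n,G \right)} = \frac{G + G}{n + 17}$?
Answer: $- \frac{67713}{17} \approx -3983.1$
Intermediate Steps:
$u{\left(n,G \right)} = \frac{2 G}{17 + n}$
$D = -4544$ ($D = 8 \left(\left(-1\right) 568\right) = 8 \left(-568\right) = -4544$)
$\left(u{\left(\sqrt{-25 + 25},-1 \right)} + D\right) + 561 = \left(2 \left(-1\right) \frac{1}{17 + \sqrt{-25 + 25}} - 4544\right) + 561 = \left(2 \left(-1\right) \frac{1}{17 + \sqrt{0}} - 4544\right) + 561 = \left(2 \left(-1\right) \frac{1}{17 + 0} - 4544\right) + 561 = \left(2 \left(-1\right) \frac{1}{17} - 4544\right) + 561 = \left(- \frac{2}{17} - 4544\right) + 561 = - \frac{77250}{17} + 561 = - \frac{67713}{17}$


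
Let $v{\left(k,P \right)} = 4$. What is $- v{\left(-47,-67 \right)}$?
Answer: $-4$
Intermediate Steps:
$- v{\left(-47,-67 \right)} = \left(-1\right) 4 = -4$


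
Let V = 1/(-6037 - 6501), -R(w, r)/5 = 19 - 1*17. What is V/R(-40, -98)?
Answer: 1/125380 ≈ 7.9758e-6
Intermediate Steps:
R(w, r) = -10 (R(w, r) = -5*(19 - 1*17) = -5*(19 - 17) = -5*2 = -10)
V = -1/12538 (V = 1/(-12538) = -1/12538 ≈ -7.9758e-5)
V/R(-40, -98) = -1/12538/(-10) = -1/12538*(-⅒) = 1/125380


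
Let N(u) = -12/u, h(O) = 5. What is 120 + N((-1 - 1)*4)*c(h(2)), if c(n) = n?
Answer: 255/2 ≈ 127.50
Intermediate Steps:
120 + N((-1 - 1)*4)*c(h(2)) = 120 - 12*1/(4*(-1 - 1))*5 = 120 - 12/((-2*4))*5 = 120 - 12/(-8)*5 = 120 - 12*(-⅛)*5 = 120 + (3/2)*5 = 120 + 15/2 = 255/2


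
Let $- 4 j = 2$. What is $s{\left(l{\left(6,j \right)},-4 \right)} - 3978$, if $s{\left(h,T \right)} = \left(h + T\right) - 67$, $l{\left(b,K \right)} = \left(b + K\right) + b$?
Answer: $- \frac{8075}{2} \approx -4037.5$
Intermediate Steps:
$j = - \frac{1}{2}$ ($j = \left(- \frac{1}{4}\right) 2 = - \frac{1}{2} \approx -0.5$)
$l{\left(b,K \right)} = K + 2 b$ ($l{\left(b,K \right)} = \left(K + b\right) + b = K + 2 b$)
$s{\left(h,T \right)} = -67 + T + h$ ($s{\left(h,T \right)} = \left(T + h\right) - 67 = -67 + T + h$)
$s{\left(l{\left(6,j \right)},-4 \right)} - 3978 = \left(-67 - 4 + \left(- \frac{1}{2} + 2 \cdot 6\right)\right) - 3978 = \left(-67 - 4 + \left(- \frac{1}{2} + 12\right)\right) - 3978 = \left(-67 - 4 + \frac{23}{2}\right) - 3978 = - \frac{119}{2} - 3978 = - \frac{8075}{2}$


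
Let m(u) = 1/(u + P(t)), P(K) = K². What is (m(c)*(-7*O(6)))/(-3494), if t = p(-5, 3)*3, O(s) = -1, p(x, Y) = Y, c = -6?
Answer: -7/262050 ≈ -2.6712e-5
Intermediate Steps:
t = 9 (t = 3*3 = 9)
m(u) = 1/(81 + u) (m(u) = 1/(u + 9²) = 1/(u + 81) = 1/(81 + u))
(m(c)*(-7*O(6)))/(-3494) = ((-7*(-1))/(81 - 6))/(-3494) = (7/75)*(-1/3494) = -7/262050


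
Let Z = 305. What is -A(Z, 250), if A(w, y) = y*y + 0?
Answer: -62500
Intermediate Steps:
A(w, y) = y**2 (A(w, y) = y**2 + 0 = y**2)
-A(Z, 250) = -1*250**2 = -1*62500 = -62500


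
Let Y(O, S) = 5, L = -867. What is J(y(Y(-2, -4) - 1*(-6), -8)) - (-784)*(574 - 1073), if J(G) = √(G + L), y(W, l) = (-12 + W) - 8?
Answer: -391216 + 2*I*√219 ≈ -3.9122e+5 + 29.597*I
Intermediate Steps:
y(W, l) = -20 + W
J(G) = √(-867 + G) (J(G) = √(G - 867) = √(-867 + G))
J(y(Y(-2, -4) - 1*(-6), -8)) - (-784)*(574 - 1073) = √(-867 + (-20 + (5 - 1*(-6)))) - (-784)*(574 - 1073) = √(-867 + (-20 + (5 + 6))) - (-784)*(-499) = √(-867 + (-20 + 11)) - 1*391216 = √(-867 - 9) - 391216 = √(-876) - 391216 = 2*I*√219 - 391216 = -391216 + 2*I*√219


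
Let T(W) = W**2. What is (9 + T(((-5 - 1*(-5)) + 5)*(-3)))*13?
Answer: 3042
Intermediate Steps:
(9 + T(((-5 - 1*(-5)) + 5)*(-3)))*13 = (9 + (((-5 - 1*(-5)) + 5)*(-3))**2)*13 = (9 + (((-5 + 5) + 5)*(-3))**2)*13 = (9 + ((0 + 5)*(-3))**2)*13 = (9 + (5*(-3))**2)*13 = (9 + (-15)**2)*13 = (9 + 225)*13 = 234*13 = 3042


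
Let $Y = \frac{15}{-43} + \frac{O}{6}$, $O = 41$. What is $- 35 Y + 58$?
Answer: $- \frac{43591}{258} \approx -168.96$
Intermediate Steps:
$Y = \frac{1673}{258}$ ($Y = \frac{15}{-43} + \frac{41}{6} = 15 \left(- \frac{1}{43}\right) + 41 \cdot \frac{1}{6} = - \frac{15}{43} + \frac{41}{6} = \frac{1673}{258} \approx 6.4845$)
$- 35 Y + 58 = \left(-35\right) \frac{1673}{258} + 58 = - \frac{58555}{258} + 58 = - \frac{43591}{258}$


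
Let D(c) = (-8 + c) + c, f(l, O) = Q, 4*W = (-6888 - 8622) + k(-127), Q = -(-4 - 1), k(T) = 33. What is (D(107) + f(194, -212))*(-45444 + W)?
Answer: -41620383/4 ≈ -1.0405e+7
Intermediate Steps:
Q = 5 (Q = -1*(-5) = 5)
W = -15477/4 (W = ((-6888 - 8622) + 33)/4 = (-15510 + 33)/4 = (¼)*(-15477) = -15477/4 ≈ -3869.3)
f(l, O) = 5
D(c) = -8 + 2*c
(D(107) + f(194, -212))*(-45444 + W) = ((-8 + 2*107) + 5)*(-45444 - 15477/4) = ((-8 + 214) + 5)*(-197253/4) = (206 + 5)*(-197253/4) = 211*(-197253/4) = -41620383/4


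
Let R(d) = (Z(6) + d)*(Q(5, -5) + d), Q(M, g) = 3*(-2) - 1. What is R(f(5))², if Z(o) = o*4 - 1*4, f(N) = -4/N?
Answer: 14017536/625 ≈ 22428.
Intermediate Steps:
Q(M, g) = -7 (Q(M, g) = -6 - 1 = -7)
Z(o) = -4 + 4*o (Z(o) = 4*o - 4 = -4 + 4*o)
R(d) = (-7 + d)*(20 + d) (R(d) = ((-4 + 4*6) + d)*(-7 + d) = ((-4 + 24) + d)*(-7 + d) = (20 + d)*(-7 + d) = (-7 + d)*(20 + d))
R(f(5))² = (-140 + (-4/5)² + 13*(-4/5))² = (-140 + (-4*⅕)² + 13*(-4*⅕))² = (-140 + (-⅘)² + 13*(-⅘))² = (-140 + 16/25 - 52/5)² = (-3744/25)² = 14017536/625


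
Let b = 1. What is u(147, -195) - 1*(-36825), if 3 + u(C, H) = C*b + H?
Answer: 36774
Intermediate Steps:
u(C, H) = -3 + C + H (u(C, H) = -3 + (C*1 + H) = -3 + (C + H) = -3 + C + H)
u(147, -195) - 1*(-36825) = (-3 + 147 - 195) - 1*(-36825) = -51 + 36825 = 36774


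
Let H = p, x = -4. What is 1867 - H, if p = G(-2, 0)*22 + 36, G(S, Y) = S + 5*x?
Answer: 2315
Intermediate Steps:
G(S, Y) = -20 + S (G(S, Y) = S + 5*(-4) = S - 20 = -20 + S)
p = -448 (p = (-20 - 2)*22 + 36 = -22*22 + 36 = -484 + 36 = -448)
H = -448
1867 - H = 1867 - 1*(-448) = 1867 + 448 = 2315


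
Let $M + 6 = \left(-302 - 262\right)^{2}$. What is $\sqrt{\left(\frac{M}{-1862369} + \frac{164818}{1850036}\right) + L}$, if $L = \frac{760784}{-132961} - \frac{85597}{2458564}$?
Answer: $\frac{i \sqrt{115722035688355151052000723440142942114971228371}}{140786728533976925891642} \approx 2.4163 i$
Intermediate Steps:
$M = 318090$ ($M = -6 + \left(-302 - 262\right)^{2} = -6 + \left(-564\right)^{2} = -6 + 318096 = 318090$)
$L = - \frac{1881817216893}{326893128004}$ ($L = 760784 \left(- \frac{1}{132961}\right) - \frac{85597}{2458564} = - \frac{760784}{132961} - \frac{85597}{2458564} = - \frac{1881817216893}{326893128004} \approx -5.7567$)
$\sqrt{\left(\frac{M}{-1862369} + \frac{164818}{1850036}\right) + L} = \sqrt{\left(\frac{318090}{-1862369} + \frac{164818}{1850036}\right) - \frac{1881817216893}{326893128004}} = \sqrt{\left(318090 \left(- \frac{1}{1862369}\right) + 164818 \cdot \frac{1}{1850036}\right) - \frac{1881817216893}{326893128004}} = \sqrt{\left(- \frac{318090}{1862369} + \frac{82409}{925018}\right) - \frac{1881817216893}{326893128004}} = \sqrt{- \frac{140763008699}{1722724847642} - \frac{1881817216893}{326893128004}} = \sqrt{- \frac{1643933869241478133061551}{281573457067953851783284}} = \frac{i \sqrt{115722035688355151052000723440142942114971228371}}{140786728533976925891642}$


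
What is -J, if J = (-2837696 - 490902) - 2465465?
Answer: 5794063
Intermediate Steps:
J = -5794063 (J = -3328598 - 2465465 = -5794063)
-J = -1*(-5794063) = 5794063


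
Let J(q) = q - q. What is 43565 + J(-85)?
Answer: 43565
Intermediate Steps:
J(q) = 0
43565 + J(-85) = 43565 + 0 = 43565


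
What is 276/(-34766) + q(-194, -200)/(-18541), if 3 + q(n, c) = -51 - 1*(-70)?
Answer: -2836786/322298203 ≈ -0.0088017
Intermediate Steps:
q(n, c) = 16 (q(n, c) = -3 + (-51 - 1*(-70)) = -3 + (-51 + 70) = -3 + 19 = 16)
276/(-34766) + q(-194, -200)/(-18541) = 276/(-34766) + 16/(-18541) = 276*(-1/34766) + 16*(-1/18541) = -138/17383 - 16/18541 = -2836786/322298203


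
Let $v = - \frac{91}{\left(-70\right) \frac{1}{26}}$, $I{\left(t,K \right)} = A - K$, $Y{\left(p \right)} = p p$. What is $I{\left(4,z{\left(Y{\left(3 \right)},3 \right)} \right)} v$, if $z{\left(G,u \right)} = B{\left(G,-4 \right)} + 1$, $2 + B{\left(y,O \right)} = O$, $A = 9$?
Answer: $\frac{2366}{5} \approx 473.2$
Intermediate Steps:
$B{\left(y,O \right)} = -2 + O$
$Y{\left(p \right)} = p^{2}$
$z{\left(G,u \right)} = -5$ ($z{\left(G,u \right)} = \left(-2 - 4\right) + 1 = -6 + 1 = -5$)
$I{\left(t,K \right)} = 9 - K$
$v = \frac{169}{5}$ ($v = - \frac{91}{\left(-70\right) \frac{1}{26}} = - \frac{91}{- \frac{35}{13}} = \left(-91\right) \left(- \frac{13}{35}\right) = \frac{169}{5} \approx 33.8$)
$I{\left(4,z{\left(Y{\left(3 \right)},3 \right)} \right)} v = \left(9 - -5\right) \frac{169}{5} = \left(9 + 5\right) \frac{169}{5} = 14 \cdot \frac{169}{5} = \frac{2366}{5}$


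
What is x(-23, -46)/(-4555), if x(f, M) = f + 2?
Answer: 21/4555 ≈ 0.0046103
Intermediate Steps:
x(f, M) = 2 + f
x(-23, -46)/(-4555) = (2 - 23)/(-4555) = -21*(-1/4555) = 21/4555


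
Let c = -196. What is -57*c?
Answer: 11172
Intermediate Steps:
-57*c = -57*(-196) = 11172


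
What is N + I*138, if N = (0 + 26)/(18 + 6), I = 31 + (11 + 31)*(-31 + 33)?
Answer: 190453/12 ≈ 15871.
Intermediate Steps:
I = 115 (I = 31 + 42*2 = 31 + 84 = 115)
N = 13/12 (N = 26/24 = 26*(1/24) = 13/12 ≈ 1.0833)
N + I*138 = 13/12 + 115*138 = 13/12 + 15870 = 190453/12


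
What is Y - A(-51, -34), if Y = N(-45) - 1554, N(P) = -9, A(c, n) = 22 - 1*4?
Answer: -1581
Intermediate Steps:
A(c, n) = 18 (A(c, n) = 22 - 4 = 18)
Y = -1563 (Y = -9 - 1554 = -1563)
Y - A(-51, -34) = -1563 - 1*18 = -1563 - 18 = -1581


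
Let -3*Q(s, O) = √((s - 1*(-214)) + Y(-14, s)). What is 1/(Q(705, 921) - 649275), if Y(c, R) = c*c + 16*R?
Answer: -1168695/758804443646 + 3*√12395/3794022218230 ≈ -1.5401e-6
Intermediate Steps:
Y(c, R) = c² + 16*R
Q(s, O) = -√(410 + 17*s)/3 (Q(s, O) = -√((s - 1*(-214)) + ((-14)² + 16*s))/3 = -√((s + 214) + (196 + 16*s))/3 = -√((214 + s) + (196 + 16*s))/3 = -√(410 + 17*s)/3)
1/(Q(705, 921) - 649275) = 1/(-√(410 + 17*705)/3 - 649275) = 1/(-√(410 + 11985)/3 - 649275) = 1/(-√12395/3 - 649275) = 1/(-649275 - √12395/3)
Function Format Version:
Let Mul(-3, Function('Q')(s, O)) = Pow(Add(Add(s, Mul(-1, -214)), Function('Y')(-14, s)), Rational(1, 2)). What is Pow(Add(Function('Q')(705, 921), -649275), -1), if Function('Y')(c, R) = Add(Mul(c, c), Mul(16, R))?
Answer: Add(Rational(-1168695, 758804443646), Mul(Rational(3, 3794022218230), Pow(12395, Rational(1, 2)))) ≈ -1.5401e-6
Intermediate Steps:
Function('Y')(c, R) = Add(Pow(c, 2), Mul(16, R))
Function('Q')(s, O) = Mul(Rational(-1, 3), Pow(Add(410, Mul(17, s)), Rational(1, 2))) (Function('Q')(s, O) = Mul(Rational(-1, 3), Pow(Add(Add(s, Mul(-1, -214)), Add(Pow(-14, 2), Mul(16, s))), Rational(1, 2))) = Mul(Rational(-1, 3), Pow(Add(Add(s, 214), Add(196, Mul(16, s))), Rational(1, 2))) = Mul(Rational(-1, 3), Pow(Add(Add(214, s), Add(196, Mul(16, s))), Rational(1, 2))) = Mul(Rational(-1, 3), Pow(Add(410, Mul(17, s)), Rational(1, 2))))
Pow(Add(Function('Q')(705, 921), -649275), -1) = Pow(Add(Mul(Rational(-1, 3), Pow(Add(410, Mul(17, 705)), Rational(1, 2))), -649275), -1) = Pow(Add(Mul(Rational(-1, 3), Pow(Add(410, 11985), Rational(1, 2))), -649275), -1) = Pow(Add(Mul(Rational(-1, 3), Pow(12395, Rational(1, 2))), -649275), -1) = Pow(Add(-649275, Mul(Rational(-1, 3), Pow(12395, Rational(1, 2)))), -1)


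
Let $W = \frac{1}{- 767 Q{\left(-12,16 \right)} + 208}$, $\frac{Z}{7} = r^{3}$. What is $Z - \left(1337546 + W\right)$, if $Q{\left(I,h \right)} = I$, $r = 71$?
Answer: $\frac{10991625371}{9412} \approx 1.1678 \cdot 10^{6}$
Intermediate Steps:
$Z = 2505377$ ($Z = 7 \cdot 71^{3} = 7 \cdot 357911 = 2505377$)
$W = \frac{1}{9412}$ ($W = \frac{1}{\left(-767\right) \left(-12\right) + 208} = \frac{1}{9204 + 208} = \frac{1}{9412} \approx 0.00010625$)
$Z - \left(1337546 + W\right) = 2505377 - \frac{12588982953}{9412} = \frac{10991625371}{9412}$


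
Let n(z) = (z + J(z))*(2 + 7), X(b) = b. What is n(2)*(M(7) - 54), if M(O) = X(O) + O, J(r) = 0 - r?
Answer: 0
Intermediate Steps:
J(r) = -r
M(O) = 2*O (M(O) = O + O = 2*O)
n(z) = 0 (n(z) = (z - z)*(2 + 7) = 0*9 = 0)
n(2)*(M(7) - 54) = 0*(2*7 - 54) = 0*(14 - 54) = 0*(-40) = 0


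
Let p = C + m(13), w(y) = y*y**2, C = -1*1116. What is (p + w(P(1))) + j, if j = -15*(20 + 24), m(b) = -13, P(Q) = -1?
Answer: -1790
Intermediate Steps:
C = -1116
w(y) = y**3
p = -1129 (p = -1116 - 13 = -1129)
j = -660 (j = -15*44 = -660)
(p + w(P(1))) + j = (-1129 + (-1)**3) - 660 = (-1129 - 1) - 660 = -1130 - 660 = -1790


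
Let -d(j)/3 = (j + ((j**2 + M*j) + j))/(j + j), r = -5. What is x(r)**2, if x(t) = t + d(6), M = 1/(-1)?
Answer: 961/4 ≈ 240.25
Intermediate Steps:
M = -1
d(j) = -3*(j + j**2)/(2*j) (d(j) = -3*(j + ((j**2 - j) + j))/(j + j) = -3*(j + j**2)/(2*j))
x(t) = -21/2 + t (x(t) = t + (-3/2 - 3/2*6) = t + (-3/2 - 9) = t - 21/2 = -21/2 + t)
x(r)**2 = (-21/2 - 5)**2 = (-31/2)**2 = 961/4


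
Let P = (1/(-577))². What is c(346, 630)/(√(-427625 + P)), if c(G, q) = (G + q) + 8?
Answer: -141942*I*√35592190906/17796095453 ≈ -1.5047*I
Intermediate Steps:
c(G, q) = 8 + G + q
P = 1/332929 (P = (-1/577)² = 1/332929 ≈ 3.0036e-6)
c(346, 630)/(√(-427625 + P)) = (8 + 346 + 630)/(√(-427625 + 1/332929)) = 984/(√(-142368763624/332929)) = 984/((2*I*√35592190906/577)) = 984*(-577*I*√35592190906/71184381812) = -141942*I*√35592190906/17796095453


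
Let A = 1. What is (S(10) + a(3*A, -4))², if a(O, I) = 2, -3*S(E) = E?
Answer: 16/9 ≈ 1.7778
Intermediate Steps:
S(E) = -E/3
(S(10) + a(3*A, -4))² = (-⅓*10 + 2)² = (-10/3 + 2)² = (-4/3)² = 16/9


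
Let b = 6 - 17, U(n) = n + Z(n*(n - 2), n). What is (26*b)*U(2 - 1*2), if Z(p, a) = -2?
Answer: 572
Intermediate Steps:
U(n) = -2 + n (U(n) = n - 2 = -2 + n)
b = -11
(26*b)*U(2 - 1*2) = (26*(-11))*(-2 + (2 - 1*2)) = -286*(-2 + (2 - 2)) = -286*(-2 + 0) = -286*(-2) = 572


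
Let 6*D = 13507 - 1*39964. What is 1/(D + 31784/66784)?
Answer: -8348/36806533 ≈ -0.00022681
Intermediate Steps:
D = -8819/2 (D = (13507 - 1*39964)/6 = (13507 - 39964)/6 = (1/6)*(-26457) = -8819/2 ≈ -4409.5)
1/(D + 31784/66784) = 1/(-8819/2 + 31784/66784) = 1/(-8819/2 + 31784*(1/66784)) = 1/(-8819/2 + 3973/8348) = 1/(-36806533/8348) = -8348/36806533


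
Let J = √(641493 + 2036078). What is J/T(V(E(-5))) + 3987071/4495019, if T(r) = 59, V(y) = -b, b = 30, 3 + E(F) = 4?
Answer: 3987071/4495019 + √2677571/59 ≈ 28.621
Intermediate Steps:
E(F) = 1 (E(F) = -3 + 4 = 1)
J = √2677571 ≈ 1636.3
V(y) = -30 (V(y) = -1*30 = -30)
J/T(V(E(-5))) + 3987071/4495019 = √2677571/59 + 3987071/4495019 = 3987071/4495019 + √2677571/59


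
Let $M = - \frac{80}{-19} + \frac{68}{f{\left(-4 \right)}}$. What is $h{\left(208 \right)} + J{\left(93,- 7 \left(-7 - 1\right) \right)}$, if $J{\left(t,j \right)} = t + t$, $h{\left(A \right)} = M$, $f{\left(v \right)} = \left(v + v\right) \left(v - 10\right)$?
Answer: $\frac{101515}{532} \approx 190.82$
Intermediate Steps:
$f{\left(v \right)} = 2 v \left(-10 + v\right)$
$M = \frac{2563}{532}$ ($M = - \frac{80}{-19} + \frac{68}{2 \left(-4\right) \left(-10 - 4\right)} = \left(-80\right) \left(- \frac{1}{19}\right) + \frac{68}{2 \left(-4\right) \left(-14\right)} = \frac{80}{19} + \frac{68}{112} = \frac{80}{19} + 68 \cdot \frac{1}{112} = \frac{80}{19} + \frac{17}{28} = \frac{2563}{532} \approx 4.8177$)
$h{\left(A \right)} = \frac{2563}{532}$
$J{\left(t,j \right)} = 2 t$
$h{\left(208 \right)} + J{\left(93,- 7 \left(-7 - 1\right) \right)} = \frac{2563}{532} + 2 \cdot 93 = \frac{2563}{532} + 186 = \frac{101515}{532}$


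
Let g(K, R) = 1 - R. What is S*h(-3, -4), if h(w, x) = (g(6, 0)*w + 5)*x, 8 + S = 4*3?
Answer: -32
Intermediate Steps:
S = 4 (S = -8 + 4*3 = -8 + 12 = 4)
h(w, x) = x*(5 + w) (h(w, x) = ((1 - 1*0)*w + 5)*x = ((1 + 0)*w + 5)*x = (1*w + 5)*x = (w + 5)*x = (5 + w)*x = x*(5 + w))
S*h(-3, -4) = 4*(-4*(5 - 3)) = 4*(-4*2) = 4*(-8) = -32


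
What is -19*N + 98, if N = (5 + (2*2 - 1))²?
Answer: -1118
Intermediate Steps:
N = 64 (N = (5 + (4 - 1))² = (5 + 3)² = 8² = 64)
-19*N + 98 = -19*64 + 98 = -1216 + 98 = -1118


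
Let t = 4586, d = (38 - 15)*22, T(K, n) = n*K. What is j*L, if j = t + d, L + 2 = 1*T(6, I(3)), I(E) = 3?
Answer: 81472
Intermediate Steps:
T(K, n) = K*n
d = 506 (d = 23*22 = 506)
L = 16 (L = -2 + 1*(6*3) = -2 + 1*18 = -2 + 18 = 16)
j = 5092 (j = 4586 + 506 = 5092)
j*L = 5092*16 = 81472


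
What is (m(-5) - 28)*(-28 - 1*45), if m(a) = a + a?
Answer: 2774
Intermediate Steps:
m(a) = 2*a
(m(-5) - 28)*(-28 - 1*45) = (2*(-5) - 28)*(-28 - 1*45) = (-10 - 28)*(-28 - 45) = -38*(-73) = 2774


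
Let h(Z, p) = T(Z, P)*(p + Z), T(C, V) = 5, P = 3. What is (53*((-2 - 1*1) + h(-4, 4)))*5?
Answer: -795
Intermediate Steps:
h(Z, p) = 5*Z + 5*p (h(Z, p) = 5*(p + Z) = 5*(Z + p) = 5*Z + 5*p)
(53*((-2 - 1*1) + h(-4, 4)))*5 = (53*((-2 - 1*1) + (5*(-4) + 5*4)))*5 = (53*((-2 - 1) + (-20 + 20)))*5 = (53*(-3 + 0))*5 = (53*(-3))*5 = -159*5 = -795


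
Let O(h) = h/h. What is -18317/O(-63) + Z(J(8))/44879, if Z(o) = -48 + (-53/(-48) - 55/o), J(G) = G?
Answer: -39458337445/2154192 ≈ -18317.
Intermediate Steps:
O(h) = 1
Z(o) = -2251/48 - 55/o (Z(o) = -48 + (-53*(-1/48) - 55/o) = -48 + (53/48 - 55/o) = -2251/48 - 55/o)
-18317/O(-63) + Z(J(8))/44879 = -18317/1 + (-2251/48 - 55/8)/44879 = -18317*1 + (-2251/48 - 55*1/8)*(1/44879) = -18317 + (-2251/48 - 55/8)*(1/44879) = -18317 - 2581/48*1/44879 = -18317 - 2581/2154192 = -39458337445/2154192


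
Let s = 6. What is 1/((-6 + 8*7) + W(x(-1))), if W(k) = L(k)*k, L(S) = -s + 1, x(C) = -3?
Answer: 1/65 ≈ 0.015385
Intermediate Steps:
L(S) = -5 (L(S) = -1*6 + 1 = -6 + 1 = -5)
W(k) = -5*k
1/((-6 + 8*7) + W(x(-1))) = 1/((-6 + 8*7) - 5*(-3)) = 1/((-6 + 56) + 15) = 1/(50 + 15) = 1/65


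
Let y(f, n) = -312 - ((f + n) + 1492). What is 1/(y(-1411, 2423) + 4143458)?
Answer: 1/4140642 ≈ 2.4151e-7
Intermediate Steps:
y(f, n) = -1804 - f - n (y(f, n) = -312 - (1492 + f + n) = -312 + (-1492 - f - n) = -1804 - f - n)
1/(y(-1411, 2423) + 4143458) = 1/((-1804 - 1*(-1411) - 1*2423) + 4143458) = 1/((-1804 + 1411 - 2423) + 4143458) = 1/(-2816 + 4143458) = 1/4140642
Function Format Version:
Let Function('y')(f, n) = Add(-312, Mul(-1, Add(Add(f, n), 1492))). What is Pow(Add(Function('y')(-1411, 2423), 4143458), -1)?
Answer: Rational(1, 4140642) ≈ 2.4151e-7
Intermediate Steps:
Function('y')(f, n) = Add(-1804, Mul(-1, f), Mul(-1, n)) (Function('y')(f, n) = Add(-312, Mul(-1, Add(1492, f, n))) = Add(-312, Add(-1492, Mul(-1, f), Mul(-1, n))) = Add(-1804, Mul(-1, f), Mul(-1, n)))
Pow(Add(Function('y')(-1411, 2423), 4143458), -1) = Pow(Add(Add(-1804, Mul(-1, -1411), Mul(-1, 2423)), 4143458), -1) = Pow(Add(Add(-1804, 1411, -2423), 4143458), -1) = Pow(Add(-2816, 4143458), -1) = Pow(4140642, -1) = Rational(1, 4140642)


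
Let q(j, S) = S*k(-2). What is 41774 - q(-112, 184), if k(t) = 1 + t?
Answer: 41958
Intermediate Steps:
q(j, S) = -S (q(j, S) = S*(1 - 2) = S*(-1) = -S)
41774 - q(-112, 184) = 41774 - (-1)*184 = 41774 - 1*(-184) = 41774 + 184 = 41958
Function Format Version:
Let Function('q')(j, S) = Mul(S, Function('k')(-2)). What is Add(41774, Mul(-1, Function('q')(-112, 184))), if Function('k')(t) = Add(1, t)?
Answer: 41958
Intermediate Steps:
Function('q')(j, S) = Mul(-1, S) (Function('q')(j, S) = Mul(S, Add(1, -2)) = Mul(S, -1) = Mul(-1, S))
Add(41774, Mul(-1, Function('q')(-112, 184))) = Add(41774, Mul(-1, Mul(-1, 184))) = Add(41774, Mul(-1, -184)) = Add(41774, 184) = 41958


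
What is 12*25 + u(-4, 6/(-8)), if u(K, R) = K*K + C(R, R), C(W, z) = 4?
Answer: 320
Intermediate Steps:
u(K, R) = 4 + K² (u(K, R) = K*K + 4 = K² + 4 = 4 + K²)
12*25 + u(-4, 6/(-8)) = 12*25 + (4 + (-4)²) = 300 + (4 + 16) = 300 + 20 = 320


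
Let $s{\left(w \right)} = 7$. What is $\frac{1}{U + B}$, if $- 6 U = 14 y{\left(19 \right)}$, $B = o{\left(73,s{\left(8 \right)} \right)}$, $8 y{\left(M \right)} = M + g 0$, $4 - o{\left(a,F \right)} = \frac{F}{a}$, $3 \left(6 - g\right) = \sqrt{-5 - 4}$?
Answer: $- \frac{1752}{2869} \approx -0.61067$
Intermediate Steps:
$g = 6 - i$ ($g = 6 - \frac{\sqrt{-5 - 4}}{3} = 6 - \frac{\sqrt{-9}}{3} = 6 - \frac{3 i}{3} = 6 - i \approx 6.0 - 1.0 i$)
$o{\left(a,F \right)} = 4 - \frac{F}{a}$
$y{\left(M \right)} = \frac{M}{8}$ ($y{\left(M \right)} = \frac{M + \left(6 - i\right) 0}{8} = \frac{M + 0}{8} = \frac{M}{8}$)
$B = \frac{285}{73}$ ($B = 4 - \frac{7}{73} = \frac{285}{73} \approx 3.9041$)
$U = - \frac{133}{24}$ ($U = - \frac{14 \cdot \frac{1}{8} \cdot 19}{6} = - \frac{14 \cdot \frac{19}{8}}{6} = \left(- \frac{1}{6}\right) \frac{133}{4} = - \frac{133}{24} \approx -5.5417$)
$\frac{1}{U + B} = \frac{1}{- \frac{133}{24} + \frac{285}{73}} = \frac{1}{- \frac{2869}{1752}} = - \frac{1752}{2869}$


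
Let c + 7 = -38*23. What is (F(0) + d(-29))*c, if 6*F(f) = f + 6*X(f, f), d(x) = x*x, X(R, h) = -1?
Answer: -740040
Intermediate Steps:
d(x) = x**2
c = -881 (c = -7 - 38*23 = -7 - 874 = -881)
F(f) = -1 + f/6 (F(f) = (f + 6*(-1))/6 = (f - 6)/6 = (-6 + f)/6 = -1 + f/6)
(F(0) + d(-29))*c = ((-1 + (1/6)*0) + (-29)**2)*(-881) = ((-1 + 0) + 841)*(-881) = (-1 + 841)*(-881) = 840*(-881) = -740040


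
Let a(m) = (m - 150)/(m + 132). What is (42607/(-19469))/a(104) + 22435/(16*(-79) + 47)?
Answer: -3927480503/544956779 ≈ -7.2070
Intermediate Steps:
a(m) = (-150 + m)/(132 + m)
(42607/(-19469))/a(104) + 22435/(16*(-79) + 47) = (42607/(-19469))/(((-150 + 104)/(132 + 104))) + 22435/(16*(-79) + 47) = (42607*(-1/19469))/((-46/236)) + 22435/(-1264 + 47) = -42607/(19469*((1/236)*(-46))) + 22435/(-1217) = -42607/(19469*(-23/118)) + 22435*(-1/1217) = -42607/19469*(-118/23) - 22435/1217 = 5027626/447787 - 22435/1217 = -3927480503/544956779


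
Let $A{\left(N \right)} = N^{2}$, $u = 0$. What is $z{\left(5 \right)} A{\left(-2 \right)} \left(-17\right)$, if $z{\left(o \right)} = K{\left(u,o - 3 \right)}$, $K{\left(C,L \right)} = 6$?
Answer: $-408$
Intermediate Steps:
$z{\left(o \right)} = 6$
$z{\left(5 \right)} A{\left(-2 \right)} \left(-17\right) = 6 \left(-2\right)^{2} \left(-17\right) = 6 \cdot 4 \left(-17\right) = 24 \left(-17\right) = -408$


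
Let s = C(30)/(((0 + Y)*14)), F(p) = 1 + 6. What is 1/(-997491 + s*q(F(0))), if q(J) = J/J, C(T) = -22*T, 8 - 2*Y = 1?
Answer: -49/48877719 ≈ -1.0025e-6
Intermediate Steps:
Y = 7/2 (Y = 4 - ½*1 = 4 - ½ = 7/2 ≈ 3.5000)
F(p) = 7
s = -660/49 (s = (-22*30)/(((0 + 7/2)*14)) = -660/((7/2)*14) = -660/49 ≈ -13.469)
q(J) = 1
1/(-997491 + s*q(F(0))) = 1/(-997491 - 660/49*1) = 1/(-997491 - 660/49) = 1/(-48877719/49) = -49/48877719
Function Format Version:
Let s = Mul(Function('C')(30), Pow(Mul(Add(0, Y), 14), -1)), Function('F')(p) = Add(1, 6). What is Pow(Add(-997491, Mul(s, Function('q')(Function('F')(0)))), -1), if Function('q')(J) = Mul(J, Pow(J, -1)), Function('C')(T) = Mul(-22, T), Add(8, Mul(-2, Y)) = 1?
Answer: Rational(-49, 48877719) ≈ -1.0025e-6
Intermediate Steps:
Y = Rational(7, 2) (Y = Add(4, Mul(Rational(-1, 2), 1)) = Add(4, Rational(-1, 2)) = Rational(7, 2) ≈ 3.5000)
Function('F')(p) = 7
s = Rational(-660, 49) (s = Mul(Mul(-22, 30), Pow(Mul(Add(0, Rational(7, 2)), 14), -1)) = Mul(-660, Pow(Mul(Rational(7, 2), 14), -1)) = Mul(-660, Pow(49, -1)) = Mul(-660, Rational(1, 49)) = Rational(-660, 49) ≈ -13.469)
Function('q')(J) = 1
Pow(Add(-997491, Mul(s, Function('q')(Function('F')(0)))), -1) = Pow(Add(-997491, Mul(Rational(-660, 49), 1)), -1) = Pow(Add(-997491, Rational(-660, 49)), -1) = Pow(Rational(-48877719, 49), -1) = Rational(-49, 48877719)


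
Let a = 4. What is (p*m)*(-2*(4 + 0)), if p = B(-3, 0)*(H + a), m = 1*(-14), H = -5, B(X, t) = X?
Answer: 336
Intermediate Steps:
m = -14
p = 3 (p = -3*(-5 + 4) = -3*(-1) = 3)
(p*m)*(-2*(4 + 0)) = (3*(-14))*(-2*(4 + 0)) = -(-84)*4 = -42*(-8) = 336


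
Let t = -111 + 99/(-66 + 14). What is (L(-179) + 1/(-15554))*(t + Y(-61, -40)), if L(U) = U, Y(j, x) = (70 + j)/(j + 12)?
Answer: 802249368549/39631592 ≈ 20243.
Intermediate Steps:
Y(j, x) = (70 + j)/(12 + j)
t = -5871/52 (t = -111 + 99/(-52) = -111 - 1/52*99 = -111 - 99/52 = -5871/52 ≈ -112.90)
(L(-179) + 1/(-15554))*(t + Y(-61, -40)) = (-179 + 1/(-15554))*(-5871/52 + (70 - 61)/(12 - 61)) = (-179 - 1/15554)*(-5871/52 + 9/(-49)) = -2784167*(-5871/52 - 1/49*9)/15554 = -2784167*(-5871/52 - 9/49)/15554 = -2784167/15554*(-288147/2548) = 802249368549/39631592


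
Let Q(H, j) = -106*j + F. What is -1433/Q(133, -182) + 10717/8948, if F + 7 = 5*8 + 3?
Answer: 48578923/43236736 ≈ 1.1236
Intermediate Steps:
F = 36 (F = -7 + (5*8 + 3) = -7 + (40 + 3) = -7 + 43 = 36)
Q(H, j) = 36 - 106*j (Q(H, j) = -106*j + 36 = 36 - 106*j)
-1433/Q(133, -182) + 10717/8948 = -1433/(36 - 106*(-182)) + 10717/8948 = -1433/(36 + 19292) + 10717*(1/8948) = -1433/19328 + 10717/8948 = 48578923/43236736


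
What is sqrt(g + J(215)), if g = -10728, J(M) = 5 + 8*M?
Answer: I*sqrt(9003) ≈ 94.884*I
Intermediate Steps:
sqrt(g + J(215)) = sqrt(-10728 + (5 + 8*215)) = sqrt(-10728 + (5 + 1720)) = sqrt(-10728 + 1725) = sqrt(-9003) = I*sqrt(9003)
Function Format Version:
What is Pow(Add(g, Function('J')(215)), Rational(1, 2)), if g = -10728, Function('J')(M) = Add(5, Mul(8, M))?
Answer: Mul(I, Pow(9003, Rational(1, 2))) ≈ Mul(94.884, I)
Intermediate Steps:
Pow(Add(g, Function('J')(215)), Rational(1, 2)) = Pow(Add(-10728, Add(5, Mul(8, 215))), Rational(1, 2)) = Pow(Add(-10728, Add(5, 1720)), Rational(1, 2)) = Pow(Add(-10728, 1725), Rational(1, 2)) = Pow(-9003, Rational(1, 2)) = Mul(I, Pow(9003, Rational(1, 2)))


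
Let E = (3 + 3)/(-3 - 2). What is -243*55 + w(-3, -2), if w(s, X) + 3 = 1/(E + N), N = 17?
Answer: -1056067/79 ≈ -13368.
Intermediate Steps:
E = -6/5 (E = 6/(-5) = 6*(-⅕) = -6/5 ≈ -1.2000)
w(s, X) = -232/79 (w(s, X) = -3 + 1/(-6/5 + 17) = -3 + 1/(79/5) = -3 + 5/79 = -232/79)
-243*55 + w(-3, -2) = -243*55 - 232/79 = -13365 - 232/79 = -1056067/79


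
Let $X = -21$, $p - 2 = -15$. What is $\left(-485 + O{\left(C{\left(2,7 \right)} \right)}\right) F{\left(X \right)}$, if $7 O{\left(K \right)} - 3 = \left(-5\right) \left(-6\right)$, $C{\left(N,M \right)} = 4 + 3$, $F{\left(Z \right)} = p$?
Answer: $\frac{43706}{7} \approx 6243.7$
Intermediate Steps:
$p = -13$ ($p = 2 - 15 = -13$)
$F{\left(Z \right)} = -13$
$C{\left(N,M \right)} = 7$
$O{\left(K \right)} = \frac{33}{7}$ ($O{\left(K \right)} = \frac{3}{7} + \frac{\left(-5\right) \left(-6\right)}{7} = \frac{3}{7} + \frac{1}{7} \cdot 30 = \frac{3}{7} + \frac{30}{7} = \frac{33}{7}$)
$\left(-485 + O{\left(C{\left(2,7 \right)} \right)}\right) F{\left(X \right)} = \left(-485 + \frac{33}{7}\right) \left(-13\right) = \left(- \frac{3362}{7}\right) \left(-13\right) = \frac{43706}{7}$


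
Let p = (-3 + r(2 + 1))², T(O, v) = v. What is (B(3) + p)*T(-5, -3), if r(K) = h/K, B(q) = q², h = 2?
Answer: -130/3 ≈ -43.333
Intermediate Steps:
r(K) = 2/K
p = 49/9 (p = (-3 + 2/(2 + 1))² = (-3 + 2/3)² = (-3 + 2*(⅓))² = (-3 + ⅔)² = (-7/3)² = 49/9 ≈ 5.4444)
(B(3) + p)*T(-5, -3) = (3² + 49/9)*(-3) = (9 + 49/9)*(-3) = (130/9)*(-3) = -130/3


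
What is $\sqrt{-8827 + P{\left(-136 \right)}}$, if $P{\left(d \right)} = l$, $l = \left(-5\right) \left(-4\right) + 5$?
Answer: $3 i \sqrt{978} \approx 93.819 i$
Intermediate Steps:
$l = 25$ ($l = 20 + 5 = 25$)
$P{\left(d \right)} = 25$
$\sqrt{-8827 + P{\left(-136 \right)}} = \sqrt{-8827 + 25} = \sqrt{-8802} = 3 i \sqrt{978}$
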